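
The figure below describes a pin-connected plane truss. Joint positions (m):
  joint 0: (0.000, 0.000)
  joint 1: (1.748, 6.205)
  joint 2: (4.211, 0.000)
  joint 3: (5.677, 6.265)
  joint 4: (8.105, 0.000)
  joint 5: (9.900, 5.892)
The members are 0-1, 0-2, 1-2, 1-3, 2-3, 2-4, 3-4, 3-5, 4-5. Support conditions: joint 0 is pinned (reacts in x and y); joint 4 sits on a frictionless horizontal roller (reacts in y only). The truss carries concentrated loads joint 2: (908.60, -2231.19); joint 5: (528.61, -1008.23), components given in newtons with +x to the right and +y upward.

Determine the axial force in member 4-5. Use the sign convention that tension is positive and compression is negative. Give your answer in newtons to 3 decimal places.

-978.832

N=6 nodes, M=9 members, R=3 reactions → 2N=12, M+R=12
member 0 (0-1): L=6.4465, (cx,cy)=(0.2712,0.9625)
member 1 (0-2): L=4.2110, (cx,cy)=(1.0000,0.0000)
member 2 (1-2): L=6.6760, (cx,cy)=(0.3689,-0.9295)
member 3 (1-3): L=3.9295, (cx,cy)=(0.9999,0.0153)
member 4 (2-3): L=6.4342, (cx,cy)=(0.2278,0.9737)
member 5 (2-4): L=3.8940, (cx,cy)=(1.0000,0.0000)
member 6 (3-4): L=6.7190, (cx,cy)=(0.3614,-0.9324)
member 7 (3-5): L=4.2394, (cx,cy)=(0.9961,-0.0880)
member 8 (4-5): L=6.1594, (cx,cy)=(0.2914,0.9566)
solve A·x = −loads:
  F[0-1] = -482.4690 N (compression)
  F[0-2] = +1568.0336 N (tension)
  F[1-2] = +494.4940 N (tension)
  F[1-3] = -313.2967 N (compression)
  F[2-3] = +1819.4354 N (tension)
  F[2-4] = +427.3232 N (tension)
  F[3-4] = -1971.9337 N (compression)
  F[3-5] = +817.0362 N (tension)
  F[4-5] = -978.8324 N (compression)
  Rx@0 = -1437.2100 N
  Ry@0 = +464.3937 N
  Ry@4 = +2775.0263 N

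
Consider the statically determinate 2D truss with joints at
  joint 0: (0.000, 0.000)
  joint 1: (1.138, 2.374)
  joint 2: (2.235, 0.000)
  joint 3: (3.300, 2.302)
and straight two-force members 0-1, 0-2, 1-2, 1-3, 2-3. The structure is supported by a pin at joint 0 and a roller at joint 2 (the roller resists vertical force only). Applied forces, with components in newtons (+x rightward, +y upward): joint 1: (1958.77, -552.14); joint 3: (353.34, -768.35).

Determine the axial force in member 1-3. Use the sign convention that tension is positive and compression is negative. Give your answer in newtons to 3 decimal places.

N=4 nodes, M=5 members, R=3 reactions → 2N=8, M+R=8
member 0 (0-1): L=2.6327, (cx,cy)=(0.4323,0.9017)
member 1 (0-2): L=2.2350, (cx,cy)=(1.0000,0.0000)
member 2 (1-2): L=2.6152, (cx,cy)=(0.4195,-0.9078)
member 3 (1-3): L=2.1632, (cx,cy)=(0.9994,-0.0333)
member 4 (2-3): L=2.5364, (cx,cy)=(0.4199,0.9076)
solve A·x = −loads:
  F[0-1] = +2816.3559 N (tension)
  F[0-2] = +1094.7070 N (tension)
  F[1-2] = -3431.5235 N (compression)
  F[1-3] = +698.4423 N (tension)
  F[2-3] = -820.9794 N (compression)
  Rx@0 = -2312.1100 N
  Ry@0 = -2539.6438 N
  Ry@2 = +3860.1338 N

698.442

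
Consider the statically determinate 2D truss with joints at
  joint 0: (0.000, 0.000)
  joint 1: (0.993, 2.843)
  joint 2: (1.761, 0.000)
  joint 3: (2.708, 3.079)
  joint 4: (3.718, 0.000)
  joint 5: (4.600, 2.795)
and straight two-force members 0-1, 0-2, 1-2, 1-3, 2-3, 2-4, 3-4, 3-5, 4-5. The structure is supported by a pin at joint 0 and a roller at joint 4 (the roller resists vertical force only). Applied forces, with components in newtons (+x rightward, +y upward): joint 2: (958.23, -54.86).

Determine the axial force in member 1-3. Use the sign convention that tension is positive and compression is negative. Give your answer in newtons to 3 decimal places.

-17.408

N=6 nodes, M=9 members, R=3 reactions → 2N=12, M+R=12
member 0 (0-1): L=3.0114, (cx,cy)=(0.3297,0.9441)
member 1 (0-2): L=1.7610, (cx,cy)=(1.0000,0.0000)
member 2 (1-2): L=2.9449, (cx,cy)=(0.2608,-0.9654)
member 3 (1-3): L=1.7312, (cx,cy)=(0.9907,0.1363)
member 4 (2-3): L=3.2213, (cx,cy)=(0.2940,0.9558)
member 5 (2-4): L=1.9570, (cx,cy)=(1.0000,0.0000)
member 6 (3-4): L=3.2404, (cx,cy)=(0.3117,-0.9502)
member 7 (3-5): L=1.9132, (cx,cy)=(0.9889,-0.1484)
member 8 (4-5): L=2.9309, (cx,cy)=(0.3009,0.9536)
solve A·x = −loads:
  F[0-1] = -30.5867 N (compression)
  F[0-2] = +968.3158 N (tension)
  F[1-2] = +27.4529 N (tension)
  F[1-3] = -17.4077 N (compression)
  F[2-3] = +29.6680 N (tension)
  F[2-4] = +8.5235 N (tension)
  F[3-4] = -27.3463 N (compression)
  F[3-5] = -0.0000 N (compression)
  F[4-5] = +0.0000 N (tension)
  Rx@0 = -958.2300 N
  Ry@0 = +28.8760 N
  Ry@4 = +25.9840 N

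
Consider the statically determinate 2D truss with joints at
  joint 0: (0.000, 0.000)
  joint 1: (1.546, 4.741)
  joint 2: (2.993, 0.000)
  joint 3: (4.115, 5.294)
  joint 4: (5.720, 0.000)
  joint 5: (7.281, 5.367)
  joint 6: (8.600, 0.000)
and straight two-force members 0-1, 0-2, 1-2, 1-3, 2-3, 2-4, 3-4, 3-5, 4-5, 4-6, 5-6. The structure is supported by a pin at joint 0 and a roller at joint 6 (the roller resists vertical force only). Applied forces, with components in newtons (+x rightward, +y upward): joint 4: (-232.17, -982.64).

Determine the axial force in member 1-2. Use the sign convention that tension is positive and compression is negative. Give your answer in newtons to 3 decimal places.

300.183

N=7 nodes, M=11 members, R=3 reactions → 2N=14, M+R=14
member 0 (0-1): L=4.9867, (cx,cy)=(0.3100,0.9507)
member 1 (0-2): L=2.9930, (cx,cy)=(1.0000,0.0000)
member 2 (1-2): L=4.9569, (cx,cy)=(0.2919,-0.9564)
member 3 (1-3): L=2.6278, (cx,cy)=(0.9776,0.2104)
member 4 (2-3): L=5.4116, (cx,cy)=(0.2073,0.9783)
member 5 (2-4): L=2.7270, (cx,cy)=(1.0000,0.0000)
member 6 (3-4): L=5.5319, (cx,cy)=(0.2901,-0.9570)
member 7 (3-5): L=3.1668, (cx,cy)=(0.9997,0.0231)
member 8 (4-5): L=5.5894, (cx,cy)=(0.2793,0.9602)
member 9 (4-6): L=2.8800, (cx,cy)=(1.0000,0.0000)
member 10 (5-6): L=5.5267, (cx,cy)=(0.2387,-0.9711)
solve A·x = −loads:
  F[0-1] = -346.1242 N (compression)
  F[0-2] = -124.8630 N (compression)
  F[1-2] = +300.1834 N (tension)
  F[1-3] = -199.4005 N (compression)
  F[2-3] = -293.4859 N (compression)
  F[2-4] = +23.6146 N (tension)
  F[3-4] = +335.3537 N (tension)
  F[3-5] = -353.1756 N (compression)
  F[4-5] = +689.1315 N (tension)
  F[4-6] = +160.6221 N (tension)
  F[5-6] = -673.0178 N (compression)
  Rx@0 = +232.1700 N
  Ry@0 = +329.0701 N
  Ry@6 = +653.5699 N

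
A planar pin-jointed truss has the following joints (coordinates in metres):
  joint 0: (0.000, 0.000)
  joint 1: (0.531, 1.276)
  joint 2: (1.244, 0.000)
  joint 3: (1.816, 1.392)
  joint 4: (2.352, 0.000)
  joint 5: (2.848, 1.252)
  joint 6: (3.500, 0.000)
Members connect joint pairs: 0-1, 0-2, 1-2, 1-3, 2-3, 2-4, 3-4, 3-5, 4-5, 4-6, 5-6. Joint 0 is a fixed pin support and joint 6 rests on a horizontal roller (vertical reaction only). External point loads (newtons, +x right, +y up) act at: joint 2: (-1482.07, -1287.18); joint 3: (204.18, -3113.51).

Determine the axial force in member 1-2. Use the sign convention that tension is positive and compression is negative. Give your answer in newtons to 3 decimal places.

2357.837

N=7 nodes, M=11 members, R=3 reactions → 2N=14, M+R=14
member 0 (0-1): L=1.3821, (cx,cy)=(0.3842,0.9232)
member 1 (0-2): L=1.2440, (cx,cy)=(1.0000,0.0000)
member 2 (1-2): L=1.4617, (cx,cy)=(0.4878,-0.8730)
member 3 (1-3): L=1.2902, (cx,cy)=(0.9960,0.0899)
member 4 (2-3): L=1.5049, (cx,cy)=(0.3801,0.9250)
member 5 (2-4): L=1.1080, (cx,cy)=(1.0000,0.0000)
member 6 (3-4): L=1.4916, (cx,cy)=(0.3593,-0.9332)
member 7 (3-5): L=1.0415, (cx,cy)=(0.9909,-0.1344)
member 8 (4-5): L=1.3467, (cx,cy)=(0.3683,0.9297)
member 9 (4-6): L=1.1480, (cx,cy)=(1.0000,0.0000)
member 10 (5-6): L=1.4116, (cx,cy)=(0.4619,-0.8869)
solve A·x = −loads:
  F[0-1] = -2433.2758 N (compression)
  F[0-2] = -343.0149 N (compression)
  F[1-2] = +2357.8369 N (tension)
  F[1-3] = -2093.4843 N (compression)
  F[2-3] = -833.6842 N (compression)
  F[2-4] = +2606.0538 N (tension)
  F[3-4] = -2035.8621 N (compression)
  F[3-5] = -1891.6601 N (compression)
  F[4-5] = +2043.5410 N (tension)
  F[4-6] = +1121.8216 N (tension)
  F[5-6] = -2428.7742 N (compression)
  Rx@0 = +1277.8900 N
  Ry@0 = +2246.5172 N
  Ry@6 = +2154.1728 N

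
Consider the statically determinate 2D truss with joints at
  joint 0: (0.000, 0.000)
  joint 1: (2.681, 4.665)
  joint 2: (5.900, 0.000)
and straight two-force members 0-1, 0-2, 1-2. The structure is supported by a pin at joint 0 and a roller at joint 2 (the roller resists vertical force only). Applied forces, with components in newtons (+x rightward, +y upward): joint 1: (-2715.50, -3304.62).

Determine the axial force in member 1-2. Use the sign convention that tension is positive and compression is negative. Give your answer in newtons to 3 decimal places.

784.193

N=3 nodes, M=3 members, R=3 reactions → 2N=6, M+R=6
member 0 (0-1): L=5.3805, (cx,cy)=(0.4983,0.8670)
member 1 (0-2): L=5.9000, (cx,cy)=(1.0000,0.0000)
member 2 (1-2): L=5.6678, (cx,cy)=(0.5679,-0.8231)
solve A·x = −loads:
  F[0-1] = -4555.9263 N (compression)
  F[0-2] = -445.3773 N (compression)
  F[1-2] = +784.1934 N (tension)
  Rx@0 = +2715.5000 N
  Ry@0 = +3950.0643 N
  Ry@2 = -645.4443 N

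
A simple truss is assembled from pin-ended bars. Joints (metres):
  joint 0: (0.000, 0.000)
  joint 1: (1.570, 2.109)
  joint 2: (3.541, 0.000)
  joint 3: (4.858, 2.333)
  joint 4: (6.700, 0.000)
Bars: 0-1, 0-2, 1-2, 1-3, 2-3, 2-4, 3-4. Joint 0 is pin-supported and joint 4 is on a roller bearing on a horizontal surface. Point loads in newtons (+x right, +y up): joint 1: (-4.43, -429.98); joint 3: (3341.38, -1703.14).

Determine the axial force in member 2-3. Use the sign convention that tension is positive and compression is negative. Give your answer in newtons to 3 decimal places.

N=5 nodes, M=7 members, R=3 reactions → 2N=10, M+R=10
member 0 (0-1): L=2.6292, (cx,cy)=(0.5971,0.8021)
member 1 (0-2): L=3.5410, (cx,cy)=(1.0000,0.0000)
member 2 (1-2): L=2.8866, (cx,cy)=(0.6828,-0.7306)
member 3 (1-3): L=3.2956, (cx,cy)=(0.9977,0.0680)
member 4 (2-3): L=2.6791, (cx,cy)=(0.4916,0.8708)
member 5 (2-4): L=3.1590, (cx,cy)=(1.0000,0.0000)
member 6 (3-4): L=2.9725, (cx,cy)=(0.6197,-0.7849)
solve A·x = −loads:
  F[0-1] = +454.5891 N (tension)
  F[0-2] = +3065.4985 N (tension)
  F[1-2] = -998.3357 N (compression)
  F[1-3] = +959.7641 N (tension)
  F[2-3] = +837.5831 N (tension)
  F[2-4] = +1972.0881 N (tension)
  F[3-4] = -3182.4451 N (compression)
  Rx@0 = -3336.9500 N
  Ry@0 = -364.6441 N
  Ry@4 = +2497.7641 N

837.583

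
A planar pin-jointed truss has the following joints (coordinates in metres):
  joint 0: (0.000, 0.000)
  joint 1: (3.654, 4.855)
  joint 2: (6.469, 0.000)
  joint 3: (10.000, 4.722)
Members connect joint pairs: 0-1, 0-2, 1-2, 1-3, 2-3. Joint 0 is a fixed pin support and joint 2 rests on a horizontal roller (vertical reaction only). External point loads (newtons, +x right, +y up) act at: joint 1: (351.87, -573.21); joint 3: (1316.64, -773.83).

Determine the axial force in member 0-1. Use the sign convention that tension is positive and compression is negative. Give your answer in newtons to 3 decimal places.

N=4 nodes, M=5 members, R=3 reactions → 2N=8, M+R=8
member 0 (0-1): L=6.0764, (cx,cy)=(0.6013,0.7990)
member 1 (0-2): L=6.4690, (cx,cy)=(1.0000,0.0000)
member 2 (1-2): L=5.6121, (cx,cy)=(0.5016,-0.8651)
member 3 (1-3): L=6.3474, (cx,cy)=(0.9998,-0.0210)
member 4 (2-3): L=5.8962, (cx,cy)=(0.5989,0.8009)
solve A·x = −loads:
  F[0-1] = +1749.8308 N (tension)
  F[0-2] = +616.2632 N (tension)
  F[1-2] = -2323.9131 N (compression)
  F[1-3] = +1866.4569 N (tension)
  F[2-3] = -917.4222 N (compression)
  Rx@0 = -1668.5100 N
  Ry@0 = -1398.1002 N
  Ry@2 = +2745.1402 N

1749.831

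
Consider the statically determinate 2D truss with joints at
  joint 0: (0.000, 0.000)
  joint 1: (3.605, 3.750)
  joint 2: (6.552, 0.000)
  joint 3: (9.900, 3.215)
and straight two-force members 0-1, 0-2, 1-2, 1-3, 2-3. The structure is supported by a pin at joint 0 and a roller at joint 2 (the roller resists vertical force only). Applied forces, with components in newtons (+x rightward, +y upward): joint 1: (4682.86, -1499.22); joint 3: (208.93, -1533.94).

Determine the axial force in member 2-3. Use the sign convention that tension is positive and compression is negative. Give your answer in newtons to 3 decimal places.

-2011.024

N=4 nodes, M=5 members, R=3 reactions → 2N=8, M+R=8
member 0 (0-1): L=5.2018, (cx,cy)=(0.6930,0.7209)
member 1 (0-2): L=6.5520, (cx,cy)=(1.0000,0.0000)
member 2 (1-2): L=4.7694, (cx,cy)=(0.6179,-0.7863)
member 3 (1-3): L=6.3177, (cx,cy)=(0.9964,-0.0847)
member 4 (2-3): L=4.6417, (cx,cy)=(0.7213,0.6926)
solve A·x = −loads:
  F[0-1] = +4011.9270 N (tension)
  F[0-2] = +2111.3967 N (tension)
  F[1-2] = -5764.6064 N (compression)
  F[1-3] = +1665.4407 N (tension)
  F[2-3] = -2011.0244 N (compression)
  Rx@0 = -4891.7900 N
  Ry@0 = -2892.2260 N
  Ry@2 = +5925.3860 N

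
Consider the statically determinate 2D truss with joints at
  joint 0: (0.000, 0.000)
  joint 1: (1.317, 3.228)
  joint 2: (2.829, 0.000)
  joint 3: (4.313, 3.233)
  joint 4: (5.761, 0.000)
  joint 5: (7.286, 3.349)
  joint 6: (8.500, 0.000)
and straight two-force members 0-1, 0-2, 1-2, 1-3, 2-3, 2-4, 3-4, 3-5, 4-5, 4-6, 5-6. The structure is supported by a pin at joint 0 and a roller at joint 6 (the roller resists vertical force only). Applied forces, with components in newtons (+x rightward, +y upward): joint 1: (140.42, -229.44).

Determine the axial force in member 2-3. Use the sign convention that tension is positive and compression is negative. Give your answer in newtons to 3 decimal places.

N=7 nodes, M=11 members, R=3 reactions → 2N=14, M+R=14
member 0 (0-1): L=3.4863, (cx,cy)=(0.3778,0.9259)
member 1 (0-2): L=2.8290, (cx,cy)=(1.0000,0.0000)
member 2 (1-2): L=3.5646, (cx,cy)=(0.4242,-0.9056)
member 3 (1-3): L=2.9960, (cx,cy)=(1.0000,0.0017)
member 4 (2-3): L=3.5573, (cx,cy)=(0.4172,0.9088)
member 5 (2-4): L=2.9320, (cx,cy)=(1.0000,0.0000)
member 6 (3-4): L=3.5425, (cx,cy)=(0.4088,-0.9126)
member 7 (3-5): L=2.9753, (cx,cy)=(0.9992,0.0390)
member 8 (4-5): L=3.6799, (cx,cy)=(0.4144,0.9101)
member 9 (4-6): L=2.7390, (cx,cy)=(1.0000,0.0000)
member 10 (5-6): L=3.5622, (cx,cy)=(0.3408,-0.9401)
solve A·x = −loads:
  F[0-1] = -151.8126 N (compression)
  F[0-2] = +197.7690 N (tension)
  F[1-2] = -98.4304 N (compression)
  F[1-3] = -156.0174 N (compression)
  F[2-3] = +98.0785 N (tension)
  F[2-4] = +115.1020 N (tension)
  F[3-4] = -100.5471 N (compression)
  F[3-5] = -74.0591 N (compression)
  F[4-5] = +100.8296 N (tension)
  F[4-6] = +32.2173 N (tension)
  F[5-6] = -94.5354 N (compression)
  Rx@0 = -140.4200 N
  Ry@0 = +140.5637 N
  Ry@6 = +88.8763 N

98.079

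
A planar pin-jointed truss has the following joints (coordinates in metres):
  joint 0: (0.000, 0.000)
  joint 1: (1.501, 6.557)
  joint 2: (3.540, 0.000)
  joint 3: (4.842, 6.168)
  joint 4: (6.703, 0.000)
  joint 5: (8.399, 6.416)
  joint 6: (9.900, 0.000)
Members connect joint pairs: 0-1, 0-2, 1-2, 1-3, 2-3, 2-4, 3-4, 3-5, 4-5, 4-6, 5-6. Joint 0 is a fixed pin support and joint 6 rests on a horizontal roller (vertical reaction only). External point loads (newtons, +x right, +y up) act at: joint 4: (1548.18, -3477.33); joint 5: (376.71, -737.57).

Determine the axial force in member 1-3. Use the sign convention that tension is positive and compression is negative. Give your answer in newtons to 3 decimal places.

-558.657

N=7 nodes, M=11 members, R=3 reactions → 2N=14, M+R=14
member 0 (0-1): L=6.7266, (cx,cy)=(0.2231,0.9748)
member 1 (0-2): L=3.5400, (cx,cy)=(1.0000,0.0000)
member 2 (1-2): L=6.8667, (cx,cy)=(0.2969,-0.9549)
member 3 (1-3): L=3.3636, (cx,cy)=(0.9933,-0.1157)
member 4 (2-3): L=6.3039, (cx,cy)=(0.2065,0.9784)
member 5 (2-4): L=3.1630, (cx,cy)=(1.0000,0.0000)
member 6 (3-4): L=6.4426, (cx,cy)=(0.2889,-0.9574)
member 7 (3-5): L=3.5656, (cx,cy)=(0.9976,0.0696)
member 8 (4-5): L=6.6364, (cx,cy)=(0.2556,0.9668)
member 9 (4-6): L=3.1970, (cx,cy)=(1.0000,0.0000)
member 10 (5-6): L=6.5892, (cx,cy)=(0.2278,-0.9737)
solve A·x = −loads:
  F[0-1] = -1016.2448 N (compression)
  F[0-2] = +2151.6586 N (tension)
  F[1-2] = +1105.0729 N (tension)
  F[1-3] = -558.6572 N (compression)
  F[2-3] = -1078.4836 N (compression)
  F[2-4] = +2702.5465 N (tension)
  F[3-4] = +957.9436 N (tension)
  F[3-5] = -1056.9248 N (compression)
  F[4-5] = +2648.1591 N (tension)
  F[4-6] = +754.3085 N (tension)
  F[5-6] = -3311.3378 N (compression)
  Rx@0 = -1924.8900 N
  Ry@0 = +990.6207 N
  Ry@6 = +3224.2793 N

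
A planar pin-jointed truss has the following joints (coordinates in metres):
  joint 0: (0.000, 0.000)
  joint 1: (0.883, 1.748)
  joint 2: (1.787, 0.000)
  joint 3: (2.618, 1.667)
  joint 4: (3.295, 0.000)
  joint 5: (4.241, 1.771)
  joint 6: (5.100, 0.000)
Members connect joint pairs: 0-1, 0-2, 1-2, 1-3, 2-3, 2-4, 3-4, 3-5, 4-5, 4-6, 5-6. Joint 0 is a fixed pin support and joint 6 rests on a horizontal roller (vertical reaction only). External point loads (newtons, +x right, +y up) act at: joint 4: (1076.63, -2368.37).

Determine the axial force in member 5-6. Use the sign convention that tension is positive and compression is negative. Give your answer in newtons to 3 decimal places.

N=7 nodes, M=11 members, R=3 reactions → 2N=14, M+R=14
member 0 (0-1): L=1.9584, (cx,cy)=(0.4509,0.8926)
member 1 (0-2): L=1.7870, (cx,cy)=(1.0000,0.0000)
member 2 (1-2): L=1.9679, (cx,cy)=(0.4594,-0.8882)
member 3 (1-3): L=1.7369, (cx,cy)=(0.9989,-0.0466)
member 4 (2-3): L=1.8626, (cx,cy)=(0.4461,0.8950)
member 5 (2-4): L=1.5080, (cx,cy)=(1.0000,0.0000)
member 6 (3-4): L=1.7992, (cx,cy)=(0.3763,-0.9265)
member 7 (3-5): L=1.6263, (cx,cy)=(0.9980,0.0639)
member 8 (4-5): L=2.0078, (cx,cy)=(0.4712,0.8820)
member 9 (4-6): L=1.8050, (cx,cy)=(1.0000,0.0000)
member 10 (5-6): L=1.9683, (cx,cy)=(0.4364,-0.8997)
solve A·x = −loads:
  F[0-1] = -939.0933 N (compression)
  F[0-2] = +1500.0544 N (tension)
  F[1-2] = +989.8303 N (tension)
  F[1-3] = -879.0768 N (compression)
  F[2-3] = -982.4011 N (compression)
  F[2-4] = +2393.0383 N (tension)
  F[3-4] = +793.0227 N (tension)
  F[3-5] = -1618.1130 N (compression)
  F[4-5] = +1852.0814 N (tension)
  F[4-6] = +742.1803 N (tension)
  F[5-6] = -1700.6467 N (compression)
  Rx@0 = -1076.6300 N
  Ry@0 = +838.2172 N
  Ry@6 = +1530.1528 N

-1700.647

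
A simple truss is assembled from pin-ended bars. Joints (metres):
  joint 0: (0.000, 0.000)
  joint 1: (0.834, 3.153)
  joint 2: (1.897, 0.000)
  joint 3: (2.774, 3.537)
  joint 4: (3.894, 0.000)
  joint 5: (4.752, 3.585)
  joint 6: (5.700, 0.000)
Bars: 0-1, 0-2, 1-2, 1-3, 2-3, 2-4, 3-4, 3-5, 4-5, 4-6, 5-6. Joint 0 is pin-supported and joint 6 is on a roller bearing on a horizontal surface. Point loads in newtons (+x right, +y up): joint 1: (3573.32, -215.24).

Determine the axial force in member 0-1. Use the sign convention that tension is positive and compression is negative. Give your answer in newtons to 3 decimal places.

1854.522

N=7 nodes, M=11 members, R=3 reactions → 2N=14, M+R=14
member 0 (0-1): L=3.2614, (cx,cy)=(0.2557,0.9668)
member 1 (0-2): L=1.8970, (cx,cy)=(1.0000,0.0000)
member 2 (1-2): L=3.3274, (cx,cy)=(0.3195,-0.9476)
member 3 (1-3): L=1.9776, (cx,cy)=(0.9810,0.1942)
member 4 (2-3): L=3.6441, (cx,cy)=(0.2407,0.9706)
member 5 (2-4): L=1.9970, (cx,cy)=(1.0000,0.0000)
member 6 (3-4): L=3.7101, (cx,cy)=(0.3019,-0.9533)
member 7 (3-5): L=1.9786, (cx,cy)=(0.9997,0.0243)
member 8 (4-5): L=3.6862, (cx,cy)=(0.2328,0.9725)
member 9 (4-6): L=1.8060, (cx,cy)=(1.0000,0.0000)
member 10 (5-6): L=3.7082, (cx,cy)=(0.2556,-0.9668)
solve A·x = −loads:
  F[0-1] = +1854.5222 N (tension)
  F[0-2] = +3099.0898 N (tension)
  F[1-2] = -2593.4405 N (compression)
  F[1-3] = -2314.6112 N (compression)
  F[2-3] = +2531.9504 N (tension)
  F[2-4] = +1661.2129 N (tension)
  F[3-4] = -2132.2742 N (compression)
  F[3-5] = -1017.8226 N (compression)
  F[4-5] = +2090.2031 N (tension)
  F[4-6] = +531.0131 N (tension)
  F[5-6] = -2077.1262 N (compression)
  Rx@0 = -3573.3200 N
  Ry@0 = -1792.8632 N
  Ry@6 = +2008.1032 N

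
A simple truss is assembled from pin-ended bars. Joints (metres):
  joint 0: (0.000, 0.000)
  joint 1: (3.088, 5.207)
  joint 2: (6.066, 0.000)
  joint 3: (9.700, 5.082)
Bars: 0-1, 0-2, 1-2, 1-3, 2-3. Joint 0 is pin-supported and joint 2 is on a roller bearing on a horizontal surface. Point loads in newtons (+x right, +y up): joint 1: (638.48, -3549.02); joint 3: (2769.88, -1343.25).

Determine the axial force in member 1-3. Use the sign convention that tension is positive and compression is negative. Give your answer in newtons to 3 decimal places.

3681.303

N=4 nodes, M=5 members, R=3 reactions → 2N=8, M+R=8
member 0 (0-1): L=6.0538, (cx,cy)=(0.5101,0.8601)
member 1 (0-2): L=6.0660, (cx,cy)=(1.0000,0.0000)
member 2 (1-2): L=5.9984, (cx,cy)=(0.4965,-0.8681)
member 3 (1-3): L=6.6132, (cx,cy)=(0.9998,-0.0189)
member 4 (2-3): L=6.2476, (cx,cy)=(0.5817,0.8134)
solve A·x = −loads:
  F[0-1] = +2245.0436 N (tension)
  F[0-2] = +2263.1809 N (tension)
  F[1-2] = -6393.1285 N (compression)
  F[1-3] = +3681.3025 N (tension)
  F[2-3] = -1565.7973 N (compression)
  Rx@0 = -3408.3600 N
  Ry@0 = -1931.0063 N
  Ry@2 = +6823.2763 N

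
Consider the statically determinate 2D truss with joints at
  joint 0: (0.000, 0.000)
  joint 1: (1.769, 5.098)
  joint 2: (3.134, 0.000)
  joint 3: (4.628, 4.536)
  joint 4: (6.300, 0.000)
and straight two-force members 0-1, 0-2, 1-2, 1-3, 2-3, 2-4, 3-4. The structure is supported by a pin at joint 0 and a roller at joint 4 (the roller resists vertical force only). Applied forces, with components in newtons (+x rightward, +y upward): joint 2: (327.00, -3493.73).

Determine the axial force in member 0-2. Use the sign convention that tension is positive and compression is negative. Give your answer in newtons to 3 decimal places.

936.239

N=5 nodes, M=7 members, R=3 reactions → 2N=10, M+R=10
member 0 (0-1): L=5.3962, (cx,cy)=(0.3278,0.9447)
member 1 (0-2): L=3.1340, (cx,cy)=(1.0000,0.0000)
member 2 (1-2): L=5.2776, (cx,cy)=(0.2586,-0.9660)
member 3 (1-3): L=2.9137, (cx,cy)=(0.9812,-0.1929)
member 4 (2-3): L=4.7757, (cx,cy)=(0.3128,0.9498)
member 5 (2-4): L=3.1660, (cx,cy)=(1.0000,0.0000)
member 6 (3-4): L=4.8343, (cx,cy)=(0.3459,-0.9383)
solve A·x = −loads:
  F[0-1] = -1858.4370 N (compression)
  F[0-2] = +936.2390 N (tension)
  F[1-2] = +2049.4290 N (tension)
  F[1-3] = -1161.1093 N (compression)
  F[2-3] = +1594.0444 N (tension)
  F[2-4] = +640.6355 N (tension)
  F[3-4] = -1852.3040 N (compression)
  Rx@0 = -327.0000 N
  Ry@0 = +1755.7380 N
  Ry@4 = +1737.9920 N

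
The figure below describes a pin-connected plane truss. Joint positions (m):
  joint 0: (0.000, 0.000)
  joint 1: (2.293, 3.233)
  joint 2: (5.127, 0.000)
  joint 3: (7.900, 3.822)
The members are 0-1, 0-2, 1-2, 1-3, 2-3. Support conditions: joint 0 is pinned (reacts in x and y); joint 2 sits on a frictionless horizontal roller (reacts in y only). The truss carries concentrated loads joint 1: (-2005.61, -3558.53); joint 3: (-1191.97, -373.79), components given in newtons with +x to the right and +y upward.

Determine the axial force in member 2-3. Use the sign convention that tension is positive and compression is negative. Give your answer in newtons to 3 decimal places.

N=4 nodes, M=5 members, R=3 reactions → 2N=8, M+R=8
member 0 (0-1): L=3.9636, (cx,cy)=(0.5785,0.8157)
member 1 (0-2): L=5.1270, (cx,cy)=(1.0000,0.0000)
member 2 (1-2): L=4.2993, (cx,cy)=(0.6592,-0.7520)
member 3 (1-3): L=5.6379, (cx,cy)=(0.9945,0.1045)
member 4 (2-3): L=4.7220, (cx,cy)=(0.5873,0.8094)
solve A·x = −loads:
  F[0-1] = -4803.5467 N (compression)
  F[0-2] = -418.6598 N (compression)
  F[1-2] = +338.9496 N (tension)
  F[1-3] = -1002.2232 N (compression)
  F[2-3] = -332.4487 N (compression)
  Rx@0 = +3197.5800 N
  Ry@0 = +3918.1199 N
  Ry@2 = +14.2001 N

-332.449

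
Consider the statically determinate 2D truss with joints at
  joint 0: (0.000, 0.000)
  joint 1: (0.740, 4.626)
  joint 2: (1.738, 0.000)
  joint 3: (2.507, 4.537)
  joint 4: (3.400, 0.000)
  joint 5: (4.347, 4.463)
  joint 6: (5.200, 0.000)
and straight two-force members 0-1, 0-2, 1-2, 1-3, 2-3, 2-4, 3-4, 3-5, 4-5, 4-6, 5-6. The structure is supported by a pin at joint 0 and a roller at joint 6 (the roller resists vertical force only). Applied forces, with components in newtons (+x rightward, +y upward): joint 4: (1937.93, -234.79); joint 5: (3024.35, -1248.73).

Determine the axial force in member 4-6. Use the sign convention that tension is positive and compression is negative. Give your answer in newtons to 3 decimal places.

N=7 nodes, M=11 members, R=3 reactions → 2N=14, M+R=14
member 0 (0-1): L=4.6848, (cx,cy)=(0.1580,0.9874)
member 1 (0-2): L=1.7380, (cx,cy)=(1.0000,0.0000)
member 2 (1-2): L=4.7324, (cx,cy)=(0.2109,-0.9775)
member 3 (1-3): L=1.7692, (cx,cy)=(0.9987,-0.0503)
member 4 (2-3): L=4.6017, (cx,cy)=(0.1671,0.9859)
member 5 (2-4): L=1.6620, (cx,cy)=(1.0000,0.0000)
member 6 (3-4): L=4.6240, (cx,cy)=(0.1931,-0.9812)
member 7 (3-5): L=1.8415, (cx,cy)=(0.9992,-0.0402)
member 8 (4-5): L=4.5624, (cx,cy)=(0.2076,0.9782)
member 9 (4-6): L=1.8000, (cx,cy)=(1.0000,0.0000)
member 10 (5-6): L=4.5438, (cx,cy)=(0.1877,-0.9822)
solve A·x = −loads:
  F[0-1] = +2338.9567 N (tension)
  F[0-2] = +4592.8249 N (tension)
  F[1-2] = -2407.9311 N (compression)
  F[1-3] = +878.3646 N (tension)
  F[2-3] = +2387.3497 N (tension)
  F[2-4] = +3686.0731 N (tension)
  F[3-4] = -2425.4153 N (compression)
  F[3-5] = +1746.0154 N (tension)
  F[4-5] = +2672.7578 N (tension)
  F[4-6] = +724.9665 N (tension)
  F[5-6] = -3861.7723 N (compression)
  Rx@0 = -4962.2800 N
  Ry@0 = -2309.5933 N
  Ry@6 = +3793.1133 N

724.967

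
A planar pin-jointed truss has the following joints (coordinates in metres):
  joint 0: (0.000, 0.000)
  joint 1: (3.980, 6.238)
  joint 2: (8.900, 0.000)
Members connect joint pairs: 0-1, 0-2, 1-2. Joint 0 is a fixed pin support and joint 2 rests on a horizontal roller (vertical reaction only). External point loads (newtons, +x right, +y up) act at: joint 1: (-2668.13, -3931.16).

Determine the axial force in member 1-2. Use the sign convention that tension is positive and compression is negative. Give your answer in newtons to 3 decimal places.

142.784

N=3 nodes, M=3 members, R=3 reactions → 2N=6, M+R=6
member 0 (0-1): L=7.3995, (cx,cy)=(0.5379,0.8430)
member 1 (0-2): L=8.9000, (cx,cy)=(1.0000,0.0000)
member 2 (1-2): L=7.9447, (cx,cy)=(0.6193,-0.7852)
solve A·x = −loads:
  F[0-1] = -4796.1361 N (compression)
  F[0-2] = -88.4227 N (compression)
  F[1-2] = +142.7838 N (tension)
  Rx@0 = +2668.1300 N
  Ry@0 = +4043.2699 N
  Ry@2 = -112.1099 N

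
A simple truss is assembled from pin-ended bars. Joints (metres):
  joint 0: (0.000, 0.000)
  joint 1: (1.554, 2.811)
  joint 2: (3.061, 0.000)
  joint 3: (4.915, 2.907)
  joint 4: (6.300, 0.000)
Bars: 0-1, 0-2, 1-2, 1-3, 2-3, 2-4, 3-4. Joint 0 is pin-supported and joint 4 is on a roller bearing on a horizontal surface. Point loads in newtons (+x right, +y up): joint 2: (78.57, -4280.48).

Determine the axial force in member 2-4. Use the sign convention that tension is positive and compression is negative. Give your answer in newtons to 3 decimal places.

N=5 nodes, M=7 members, R=3 reactions → 2N=10, M+R=10
member 0 (0-1): L=3.2120, (cx,cy)=(0.4838,0.8752)
member 1 (0-2): L=3.0610, (cx,cy)=(1.0000,0.0000)
member 2 (1-2): L=3.1895, (cx,cy)=(0.4725,-0.8813)
member 3 (1-3): L=3.3624, (cx,cy)=(0.9996,0.0286)
member 4 (2-3): L=3.4479, (cx,cy)=(0.5377,0.8431)
member 5 (2-4): L=3.2390, (cx,cy)=(1.0000,0.0000)
member 6 (3-4): L=3.2201, (cx,cy)=(0.4301,-0.9028)
solve A·x = −loads:
  F[0-1] = -2514.6127 N (compression)
  F[0-2] = +1295.1846 N (tension)
  F[1-2] = +2420.5239 N (tension)
  F[1-3] = -2361.2533 N (compression)
  F[2-3] = +2546.7042 N (tension)
  F[2-4] = +990.8776 N (tension)
  F[3-4] = -2303.7536 N (compression)
  Rx@0 = -78.5700 N
  Ry@0 = +2200.7103 N
  Ry@4 = +2079.7697 N

990.878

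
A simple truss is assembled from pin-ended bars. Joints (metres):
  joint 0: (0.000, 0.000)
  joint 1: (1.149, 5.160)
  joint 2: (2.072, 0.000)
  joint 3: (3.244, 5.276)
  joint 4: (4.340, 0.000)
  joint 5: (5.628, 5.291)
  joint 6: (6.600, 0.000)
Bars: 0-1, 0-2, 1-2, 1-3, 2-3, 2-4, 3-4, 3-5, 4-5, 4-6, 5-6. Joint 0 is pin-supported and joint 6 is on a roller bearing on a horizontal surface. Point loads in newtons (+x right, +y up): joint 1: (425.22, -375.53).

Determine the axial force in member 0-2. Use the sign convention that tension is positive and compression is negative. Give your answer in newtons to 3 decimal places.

420.256

N=7 nodes, M=11 members, R=3 reactions → 2N=14, M+R=14
member 0 (0-1): L=5.2864, (cx,cy)=(0.2174,0.9761)
member 1 (0-2): L=2.0720, (cx,cy)=(1.0000,0.0000)
member 2 (1-2): L=5.2419, (cx,cy)=(0.1761,-0.9844)
member 3 (1-3): L=2.0982, (cx,cy)=(0.9985,0.0553)
member 4 (2-3): L=5.4046, (cx,cy)=(0.2169,0.9762)
member 5 (2-4): L=2.2680, (cx,cy)=(1.0000,0.0000)
member 6 (3-4): L=5.3886, (cx,cy)=(0.2034,-0.9791)
member 7 (3-5): L=2.3840, (cx,cy)=(1.0000,0.0063)
member 8 (4-5): L=5.4455, (cx,cy)=(0.2365,0.9716)
member 9 (4-6): L=2.2600, (cx,cy)=(1.0000,0.0000)
member 10 (5-6): L=5.3795, (cx,cy)=(0.1807,-0.9835)
solve A·x = −loads:
  F[0-1] = +22.8370 N (tension)
  F[0-2] = +420.2563 N (tension)
  F[1-2] = -423.5791 N (compression)
  F[1-3] = -346.2015 N (compression)
  F[2-3] = +427.1246 N (tension)
  F[2-4] = +253.0492 N (tension)
  F[3-4] = -407.4077 N (compression)
  F[3-5] = -170.1895 N (compression)
  F[4-5] = +410.5408 N (tension)
  F[4-6] = +73.0830 N (tension)
  F[5-6] = -404.4784 N (compression)
  Rx@0 = -425.2200 N
  Ry@0 = -22.2911 N
  Ry@6 = +397.8211 N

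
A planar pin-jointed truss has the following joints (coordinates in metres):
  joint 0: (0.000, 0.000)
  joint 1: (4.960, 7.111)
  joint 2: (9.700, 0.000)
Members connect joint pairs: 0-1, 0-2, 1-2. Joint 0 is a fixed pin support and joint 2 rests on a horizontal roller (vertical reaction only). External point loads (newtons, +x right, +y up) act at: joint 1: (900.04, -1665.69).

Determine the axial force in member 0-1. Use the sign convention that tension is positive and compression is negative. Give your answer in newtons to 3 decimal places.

-187.936

N=3 nodes, M=3 members, R=3 reactions → 2N=6, M+R=6
member 0 (0-1): L=8.6699, (cx,cy)=(0.5721,0.8202)
member 1 (0-2): L=9.7000, (cx,cy)=(1.0000,0.0000)
member 2 (1-2): L=8.5460, (cx,cy)=(0.5546,-0.8321)
solve A·x = −loads:
  F[0-1] = -187.9356 N (compression)
  F[0-2] = +1007.5564 N (tension)
  F[1-2] = -1816.5749 N (compression)
  Rx@0 = -900.0400 N
  Ry@0 = +154.1429 N
  Ry@2 = +1511.5471 N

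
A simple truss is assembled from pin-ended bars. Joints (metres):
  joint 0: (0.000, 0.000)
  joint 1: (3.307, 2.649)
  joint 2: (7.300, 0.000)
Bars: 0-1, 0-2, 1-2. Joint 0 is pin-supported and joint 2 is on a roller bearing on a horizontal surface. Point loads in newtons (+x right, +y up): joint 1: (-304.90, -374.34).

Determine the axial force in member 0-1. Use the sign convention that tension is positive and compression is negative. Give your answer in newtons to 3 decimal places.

N=3 nodes, M=3 members, R=3 reactions → 2N=6, M+R=6
member 0 (0-1): L=4.2372, (cx,cy)=(0.7805,0.6252)
member 1 (0-2): L=7.3000, (cx,cy)=(1.0000,0.0000)
member 2 (1-2): L=4.7918, (cx,cy)=(0.8333,-0.5528)
solve A·x = −loads:
  F[0-1] = -504.4912 N (compression)
  F[0-2] = +88.8439 N (tension)
  F[1-2] = -106.6169 N (compression)
  Rx@0 = +304.9000 N
  Ry@0 = +315.4000 N
  Ry@2 = +58.9400 N

-504.491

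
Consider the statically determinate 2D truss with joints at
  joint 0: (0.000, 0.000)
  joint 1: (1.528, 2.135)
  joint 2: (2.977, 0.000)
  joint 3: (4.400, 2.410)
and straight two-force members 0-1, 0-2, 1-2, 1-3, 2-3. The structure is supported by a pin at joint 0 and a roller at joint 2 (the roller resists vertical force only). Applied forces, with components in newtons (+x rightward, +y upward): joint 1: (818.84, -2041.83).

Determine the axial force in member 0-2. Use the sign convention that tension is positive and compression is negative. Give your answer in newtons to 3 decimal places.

N=4 nodes, M=5 members, R=3 reactions → 2N=8, M+R=8
member 0 (0-1): L=2.6255, (cx,cy)=(0.5820,0.8132)
member 1 (0-2): L=2.9770, (cx,cy)=(1.0000,0.0000)
member 2 (1-2): L=2.5803, (cx,cy)=(0.5616,-0.8274)
member 3 (1-3): L=2.8851, (cx,cy)=(0.9954,0.0953)
member 4 (2-3): L=2.7988, (cx,cy)=(0.5084,0.8611)
solve A·x = −loads:
  F[0-1] = -499.9797 N (compression)
  F[0-2] = +1109.8255 N (tension)
  F[1-2] = -1976.2985 N (compression)
  F[1-3] = -0.0000 N (compression)
  F[2-3] = +0.0000 N (tension)
  Rx@0 = -818.8400 N
  Ry@0 = +406.5799 N
  Ry@2 = +1635.2501 N

1109.825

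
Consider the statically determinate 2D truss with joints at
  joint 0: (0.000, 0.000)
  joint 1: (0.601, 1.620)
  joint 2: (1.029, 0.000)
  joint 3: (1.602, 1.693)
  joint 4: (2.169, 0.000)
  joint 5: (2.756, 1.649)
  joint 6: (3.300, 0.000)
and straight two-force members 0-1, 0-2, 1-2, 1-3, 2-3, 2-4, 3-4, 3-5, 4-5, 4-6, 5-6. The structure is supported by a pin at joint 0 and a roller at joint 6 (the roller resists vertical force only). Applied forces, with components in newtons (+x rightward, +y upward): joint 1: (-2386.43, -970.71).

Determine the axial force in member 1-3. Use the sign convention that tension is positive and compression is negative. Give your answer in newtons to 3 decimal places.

1371.742

N=7 nodes, M=11 members, R=3 reactions → 2N=14, M+R=14
member 0 (0-1): L=1.7279, (cx,cy)=(0.3478,0.9376)
member 1 (0-2): L=1.0290, (cx,cy)=(1.0000,0.0000)
member 2 (1-2): L=1.6756, (cx,cy)=(0.2554,-0.9668)
member 3 (1-3): L=1.0037, (cx,cy)=(0.9974,0.0727)
member 4 (2-3): L=1.7873, (cx,cy)=(0.3206,0.9472)
member 5 (2-4): L=1.1400, (cx,cy)=(1.0000,0.0000)
member 6 (3-4): L=1.7854, (cx,cy)=(0.3176,-0.9482)
member 7 (3-5): L=1.1548, (cx,cy)=(0.9993,-0.0381)
member 8 (4-5): L=1.7504, (cx,cy)=(0.3354,0.9421)
member 9 (4-6): L=1.1310, (cx,cy)=(1.0000,0.0000)
member 10 (5-6): L=1.7364, (cx,cy)=(0.3133,-0.9497)
solve A·x = −loads:
  F[0-1] = -2096.3384 N (compression)
  F[0-2] = -1657.2748 N (compression)
  F[1-2] = +1132.0597 N (tension)
  F[1-3] = +1371.7424 N (tension)
  F[2-3] = -1155.4941 N (compression)
  F[2-4] = -997.6711 N (compression)
  F[3-4] = +1021.9714 N (tension)
  F[3-5] = +673.6110 N (tension)
  F[4-5] = -1028.6363 N (compression)
  F[4-6] = -328.1594 N (compression)
  F[5-6] = +1047.4650 N (tension)
  Rx@0 = +2386.4300 N
  Ry@0 = +1965.4433 N
  Ry@6 = -994.7333 N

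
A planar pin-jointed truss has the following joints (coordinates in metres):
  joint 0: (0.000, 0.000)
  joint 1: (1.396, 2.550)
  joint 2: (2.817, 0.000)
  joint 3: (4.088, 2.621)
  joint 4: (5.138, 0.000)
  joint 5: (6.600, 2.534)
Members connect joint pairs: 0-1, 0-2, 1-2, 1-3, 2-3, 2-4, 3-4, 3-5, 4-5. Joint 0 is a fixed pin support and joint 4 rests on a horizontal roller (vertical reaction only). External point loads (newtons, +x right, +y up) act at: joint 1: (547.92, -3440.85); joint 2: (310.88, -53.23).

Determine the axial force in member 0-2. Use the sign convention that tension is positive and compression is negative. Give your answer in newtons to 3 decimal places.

2094.988

N=6 nodes, M=9 members, R=3 reactions → 2N=12, M+R=12
member 0 (0-1): L=2.9071, (cx,cy)=(0.4802,0.8772)
member 1 (0-2): L=2.8170, (cx,cy)=(1.0000,0.0000)
member 2 (1-2): L=2.9192, (cx,cy)=(0.4868,-0.8735)
member 3 (1-3): L=2.6929, (cx,cy)=(0.9997,0.0264)
member 4 (2-3): L=2.9129, (cx,cy)=(0.4363,0.8998)
member 5 (2-4): L=2.3210, (cx,cy)=(1.0000,0.0000)
member 6 (3-4): L=2.8235, (cx,cy)=(0.3719,-0.9283)
member 7 (3-5): L=2.5135, (cx,cy)=(0.9994,-0.0346)
member 8 (4-5): L=2.9255, (cx,cy)=(0.4997,0.8662)
solve A·x = −loads:
  F[0-1] = -2574.3120 N (compression)
  F[0-2] = +2094.9877 N (tension)
  F[1-2] = -1387.4936 N (compression)
  F[1-3] = -1109.0935 N (compression)
  F[2-3] = +1406.1598 N (tension)
  F[2-4] = +495.1548 N (tension)
  F[3-4] = -1331.4939 N (compression)
  F[3-5] = -0.0000 N (compression)
  F[4-5] = +0.0000 N (tension)
  Rx@0 = -858.8000 N
  Ry@0 = +2258.0793 N
  Ry@4 = +1236.0007 N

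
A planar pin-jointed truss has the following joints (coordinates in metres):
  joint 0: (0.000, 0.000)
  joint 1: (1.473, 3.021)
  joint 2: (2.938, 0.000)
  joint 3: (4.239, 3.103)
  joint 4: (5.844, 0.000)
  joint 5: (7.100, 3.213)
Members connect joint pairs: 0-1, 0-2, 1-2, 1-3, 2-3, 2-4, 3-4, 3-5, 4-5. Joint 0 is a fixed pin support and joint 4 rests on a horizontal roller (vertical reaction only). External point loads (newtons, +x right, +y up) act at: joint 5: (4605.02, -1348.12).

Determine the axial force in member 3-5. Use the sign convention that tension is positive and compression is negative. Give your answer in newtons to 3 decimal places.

5214.176

N=6 nodes, M=9 members, R=3 reactions → 2N=12, M+R=12
member 0 (0-1): L=3.3610, (cx,cy)=(0.4383,0.8988)
member 1 (0-2): L=2.9380, (cx,cy)=(1.0000,0.0000)
member 2 (1-2): L=3.3575, (cx,cy)=(0.4363,-0.8998)
member 3 (1-3): L=2.7672, (cx,cy)=(0.9996,0.0296)
member 4 (2-3): L=3.3647, (cx,cy)=(0.3867,0.9222)
member 5 (2-4): L=2.9060, (cx,cy)=(1.0000,0.0000)
member 6 (3-4): L=3.4935, (cx,cy)=(0.4594,-0.8882)
member 7 (3-5): L=2.8631, (cx,cy)=(0.9993,0.0384)
member 8 (4-5): L=3.4498, (cx,cy)=(0.3641,0.9314)
solve A·x = −loads:
  F[0-1] = +3139.0875 N (tension)
  F[0-2] = +3229.2667 N (tension)
  F[1-2] = -3046.6919 N (compression)
  F[1-3] = +2706.3331 N (tension)
  F[2-3] = +2972.5597 N (tension)
  F[2-4] = +750.5011 N (tension)
  F[3-4] = -2951.1100 N (compression)
  F[3-5] = +5214.1761 N (tension)
  F[4-5] = -1662.5536 N (compression)
  Rx@0 = -4605.0200 N
  Ry@0 = -2821.5551 N
  Ry@4 = +4169.6751 N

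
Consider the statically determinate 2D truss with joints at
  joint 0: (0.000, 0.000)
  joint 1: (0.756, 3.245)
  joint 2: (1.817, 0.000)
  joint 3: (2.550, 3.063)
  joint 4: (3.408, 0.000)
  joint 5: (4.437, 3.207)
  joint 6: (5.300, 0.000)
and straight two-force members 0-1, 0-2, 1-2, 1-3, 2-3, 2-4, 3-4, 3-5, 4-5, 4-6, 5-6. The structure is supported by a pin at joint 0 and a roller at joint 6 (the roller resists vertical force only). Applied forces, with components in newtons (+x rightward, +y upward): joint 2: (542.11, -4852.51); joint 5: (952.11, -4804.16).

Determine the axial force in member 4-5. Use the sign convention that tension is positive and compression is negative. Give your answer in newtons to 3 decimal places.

N=7 nodes, M=11 members, R=3 reactions → 2N=14, M+R=14
member 0 (0-1): L=3.3319, (cx,cy)=(0.2269,0.9739)
member 1 (0-2): L=1.8170, (cx,cy)=(1.0000,0.0000)
member 2 (1-2): L=3.4141, (cx,cy)=(0.3108,-0.9505)
member 3 (1-3): L=1.8032, (cx,cy)=(0.9949,-0.1009)
member 4 (2-3): L=3.1495, (cx,cy)=(0.2327,0.9725)
member 5 (2-4): L=1.5910, (cx,cy)=(1.0000,0.0000)
member 6 (3-4): L=3.1809, (cx,cy)=(0.2697,-0.9629)
member 7 (3-5): L=1.8925, (cx,cy)=(0.9971,0.0761)
member 8 (4-5): L=3.3680, (cx,cy)=(0.3055,0.9522)
member 9 (4-6): L=1.8920, (cx,cy)=(1.0000,0.0000)
member 10 (5-6): L=3.3211, (cx,cy)=(0.2599,-0.9656)
solve A·x = −loads:
  F[0-1] = -3485.9883 N (compression)
  F[0-2] = +2285.1821 N (tension)
  F[1-2] = +3781.8047 N (tension)
  F[1-3] = -1976.3429 N (compression)
  F[2-3] = +1293.4856 N (tension)
  F[2-4] = +2617.3193 N (tension)
  F[3-4] = -1611.0686 N (compression)
  F[3-5] = -1234.2260 N (compression)
  F[4-5] = +1629.2550 N (tension)
  F[4-6] = +1684.9896 N (tension)
  F[5-6] = -6484.3533 N (compression)
  Rx@0 = -1494.2200 N
  Ry@0 = +3395.0690 N
  Ry@6 = +6261.6010 N

1629.255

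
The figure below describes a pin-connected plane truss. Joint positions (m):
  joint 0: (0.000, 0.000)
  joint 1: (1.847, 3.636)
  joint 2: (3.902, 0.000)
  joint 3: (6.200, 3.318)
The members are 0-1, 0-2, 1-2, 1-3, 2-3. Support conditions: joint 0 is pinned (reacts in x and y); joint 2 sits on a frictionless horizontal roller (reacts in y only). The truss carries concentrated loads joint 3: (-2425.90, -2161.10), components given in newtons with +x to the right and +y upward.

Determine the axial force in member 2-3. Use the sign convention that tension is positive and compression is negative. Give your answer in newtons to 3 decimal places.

-2707.394

N=4 nodes, M=5 members, R=3 reactions → 2N=8, M+R=8
member 0 (0-1): L=4.0782, (cx,cy)=(0.4529,0.8916)
member 1 (0-2): L=3.9020, (cx,cy)=(1.0000,0.0000)
member 2 (1-2): L=4.1765, (cx,cy)=(0.4920,-0.8706)
member 3 (1-3): L=4.3646, (cx,cy)=(0.9973,-0.0729)
member 4 (2-3): L=4.0361, (cx,cy)=(0.5694,0.8221)
solve A·x = −loads:
  F[0-1] = -886.1828 N (compression)
  F[0-2] = -2024.5538 N (compression)
  F[1-2] = +981.7611 N (tension)
  F[1-3] = -886.7624 N (compression)
  F[2-3] = -2707.3942 N (compression)
  Rx@0 = +2425.9000 N
  Ry@0 = +790.0893 N
  Ry@2 = +1371.0107 N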